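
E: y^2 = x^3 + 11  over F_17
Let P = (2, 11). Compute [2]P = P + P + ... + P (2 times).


k = 2 = 10_2 (binary, LSB first: 01)
Double-and-add from P = (2, 11):
  bit 0 = 0: acc unchanged = O
  bit 1 = 1: acc = O + (14, 1) = (14, 1)

2P = (14, 1)


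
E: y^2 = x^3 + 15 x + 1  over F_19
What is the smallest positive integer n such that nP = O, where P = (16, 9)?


Compute successive multiples of P until we hit O:
  1P = (16, 9)
  2P = (3, 15)
  3P = (1, 6)
  4P = (18, 2)
  5P = (2, 18)
  6P = (5, 7)
  7P = (4, 7)
  8P = (8, 5)
  ... (continuing to 25P)
  25P = O

ord(P) = 25


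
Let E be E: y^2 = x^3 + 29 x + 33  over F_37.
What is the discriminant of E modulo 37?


4 a^3 + 27 b^2 = 4*29^3 + 27*33^2 = 97556 + 29403 = 126959
Delta = -16 * (126959) = -2031344
Delta mod 37 = 30

Delta = 30 (mod 37)


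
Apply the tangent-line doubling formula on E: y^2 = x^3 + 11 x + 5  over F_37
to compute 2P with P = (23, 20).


Doubling: s = (3 x1^2 + a) / (2 y1)
s = (3*23^2 + 11) / (2*20) mod 37 = 27
x3 = s^2 - 2 x1 mod 37 = 27^2 - 2*23 = 17
y3 = s (x1 - x3) - y1 mod 37 = 27 * (23 - 17) - 20 = 31

2P = (17, 31)


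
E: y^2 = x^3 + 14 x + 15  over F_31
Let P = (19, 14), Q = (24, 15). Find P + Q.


P != Q, so use the chord formula.
s = (y2 - y1) / (x2 - x1) = (1) / (5) mod 31 = 25
x3 = s^2 - x1 - x2 mod 31 = 25^2 - 19 - 24 = 24
y3 = s (x1 - x3) - y1 mod 31 = 25 * (19 - 24) - 14 = 16

P + Q = (24, 16)


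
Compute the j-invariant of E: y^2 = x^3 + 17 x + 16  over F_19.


Delta = -16(4 a^3 + 27 b^2) mod 19 = 6
-1728 * (4 a)^3 = -1728 * (4*17)^3 mod 19 = 1
j = 1 * 6^(-1) mod 19 = 16

j = 16 (mod 19)


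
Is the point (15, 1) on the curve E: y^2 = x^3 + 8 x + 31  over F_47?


Check whether y^2 = x^3 + 8 x + 31 (mod 47) for (x, y) = (15, 1).
LHS: y^2 = 1^2 mod 47 = 1
RHS: x^3 + 8 x + 31 = 15^3 + 8*15 + 31 mod 47 = 1
LHS = RHS

Yes, on the curve


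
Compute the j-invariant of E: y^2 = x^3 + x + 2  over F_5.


Delta = -16(4 a^3 + 27 b^2) mod 5 = 3
-1728 * (4 a)^3 = -1728 * (4*1)^3 mod 5 = 3
j = 3 * 3^(-1) mod 5 = 1

j = 1 (mod 5)


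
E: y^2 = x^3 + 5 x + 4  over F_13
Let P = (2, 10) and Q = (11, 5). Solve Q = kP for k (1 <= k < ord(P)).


Enumerate multiples of P until we hit Q = (11, 5):
  1P = (2, 10)
  2P = (8, 7)
  3P = (0, 2)
  4P = (1, 7)
  5P = (6, 4)
  6P = (4, 6)
  7P = (11, 8)
  8P = (10, 12)
  9P = (10, 1)
  10P = (11, 5)
Match found at i = 10.

k = 10


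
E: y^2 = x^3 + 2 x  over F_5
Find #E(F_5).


For each x in F_5, count y with y^2 = x^3 + 2 x + 0 mod 5:
  x = 0: RHS = 0, y in [0]  -> 1 point(s)
Affine points: 1. Add the point at infinity: total = 2.

#E(F_5) = 2


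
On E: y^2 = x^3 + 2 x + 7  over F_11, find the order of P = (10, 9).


Compute successive multiples of P until we hit O:
  1P = (10, 9)
  2P = (7, 1)
  3P = (6, 9)
  4P = (6, 2)
  5P = (7, 10)
  6P = (10, 2)
  7P = O

ord(P) = 7


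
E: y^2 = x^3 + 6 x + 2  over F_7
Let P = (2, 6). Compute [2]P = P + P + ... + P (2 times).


k = 2 = 10_2 (binary, LSB first: 01)
Double-and-add from P = (2, 6):
  bit 0 = 0: acc unchanged = O
  bit 1 = 1: acc = O + (0, 4) = (0, 4)

2P = (0, 4)


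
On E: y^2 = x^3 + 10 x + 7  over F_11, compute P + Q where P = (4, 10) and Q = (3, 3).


P != Q, so use the chord formula.
s = (y2 - y1) / (x2 - x1) = (4) / (10) mod 11 = 7
x3 = s^2 - x1 - x2 mod 11 = 7^2 - 4 - 3 = 9
y3 = s (x1 - x3) - y1 mod 11 = 7 * (4 - 9) - 10 = 10

P + Q = (9, 10)


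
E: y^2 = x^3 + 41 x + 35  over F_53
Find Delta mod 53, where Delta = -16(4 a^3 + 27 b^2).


4 a^3 + 27 b^2 = 4*41^3 + 27*35^2 = 275684 + 33075 = 308759
Delta = -16 * (308759) = -4940144
Delta mod 53 = 39

Delta = 39 (mod 53)


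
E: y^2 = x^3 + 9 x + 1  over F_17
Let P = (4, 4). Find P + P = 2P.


Doubling: s = (3 x1^2 + a) / (2 y1)
s = (3*4^2 + 9) / (2*4) mod 17 = 5
x3 = s^2 - 2 x1 mod 17 = 5^2 - 2*4 = 0
y3 = s (x1 - x3) - y1 mod 17 = 5 * (4 - 0) - 4 = 16

2P = (0, 16)


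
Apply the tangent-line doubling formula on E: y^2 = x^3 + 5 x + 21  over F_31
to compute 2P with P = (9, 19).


Doubling: s = (3 x1^2 + a) / (2 y1)
s = (3*9^2 + 5) / (2*19) mod 31 = 0
x3 = s^2 - 2 x1 mod 31 = 0^2 - 2*9 = 13
y3 = s (x1 - x3) - y1 mod 31 = 0 * (9 - 13) - 19 = 12

2P = (13, 12)


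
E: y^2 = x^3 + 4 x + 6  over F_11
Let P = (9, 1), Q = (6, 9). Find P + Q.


P != Q, so use the chord formula.
s = (y2 - y1) / (x2 - x1) = (8) / (8) mod 11 = 1
x3 = s^2 - x1 - x2 mod 11 = 1^2 - 9 - 6 = 8
y3 = s (x1 - x3) - y1 mod 11 = 1 * (9 - 8) - 1 = 0

P + Q = (8, 0)


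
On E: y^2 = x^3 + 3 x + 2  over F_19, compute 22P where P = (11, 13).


k = 22 = 10110_2 (binary, LSB first: 01101)
Double-and-add from P = (11, 13):
  bit 0 = 0: acc unchanged = O
  bit 1 = 1: acc = O + (1, 5) = (1, 5)
  bit 2 = 1: acc = (1, 5) + (9, 13) = (10, 5)
  bit 3 = 0: acc unchanged = (10, 5)
  bit 4 = 1: acc = (10, 5) + (8, 5) = (1, 14)

22P = (1, 14)


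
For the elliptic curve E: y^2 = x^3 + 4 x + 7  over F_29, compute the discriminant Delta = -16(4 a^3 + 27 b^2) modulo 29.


4 a^3 + 27 b^2 = 4*4^3 + 27*7^2 = 256 + 1323 = 1579
Delta = -16 * (1579) = -25264
Delta mod 29 = 24

Delta = 24 (mod 29)


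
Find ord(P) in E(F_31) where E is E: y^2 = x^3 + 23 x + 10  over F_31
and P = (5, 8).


Compute successive multiples of P until we hit O:
  1P = (5, 8)
  2P = (28, 10)
  3P = (0, 14)
  4P = (20, 10)
  5P = (22, 29)
  6P = (14, 21)
  7P = (16, 14)
  8P = (29, 24)
  ... (continuing to 38P)
  38P = O

ord(P) = 38


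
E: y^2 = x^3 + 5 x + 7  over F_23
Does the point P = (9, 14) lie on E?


Check whether y^2 = x^3 + 5 x + 7 (mod 23) for (x, y) = (9, 14).
LHS: y^2 = 14^2 mod 23 = 12
RHS: x^3 + 5 x + 7 = 9^3 + 5*9 + 7 mod 23 = 22
LHS != RHS

No, not on the curve


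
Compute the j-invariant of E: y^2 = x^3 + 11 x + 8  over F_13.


Delta = -16(4 a^3 + 27 b^2) mod 13 = 8
-1728 * (4 a)^3 = -1728 * (4*11)^3 mod 13 = 8
j = 8 * 8^(-1) mod 13 = 1

j = 1 (mod 13)


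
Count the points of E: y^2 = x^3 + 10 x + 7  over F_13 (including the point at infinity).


For each x in F_13, count y with y^2 = x^3 + 10 x + 7 mod 13:
  x = 2: RHS = 9, y in [3, 10]  -> 2 point(s)
  x = 3: RHS = 12, y in [5, 8]  -> 2 point(s)
  x = 5: RHS = 0, y in [0]  -> 1 point(s)
  x = 6: RHS = 10, y in [6, 7]  -> 2 point(s)
  x = 7: RHS = 4, y in [2, 11]  -> 2 point(s)
  x = 8: RHS = 1, y in [1, 12]  -> 2 point(s)
  x = 12: RHS = 9, y in [3, 10]  -> 2 point(s)
Affine points: 13. Add the point at infinity: total = 14.

#E(F_13) = 14


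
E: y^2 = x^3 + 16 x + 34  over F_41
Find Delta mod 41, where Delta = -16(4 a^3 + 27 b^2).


4 a^3 + 27 b^2 = 4*16^3 + 27*34^2 = 16384 + 31212 = 47596
Delta = -16 * (47596) = -761536
Delta mod 41 = 39

Delta = 39 (mod 41)


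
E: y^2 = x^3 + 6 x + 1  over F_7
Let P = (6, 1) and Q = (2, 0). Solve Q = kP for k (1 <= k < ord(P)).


Enumerate multiples of P until we hit Q = (2, 0):
  1P = (6, 1)
  2P = (3, 2)
  3P = (2, 0)
Match found at i = 3.

k = 3


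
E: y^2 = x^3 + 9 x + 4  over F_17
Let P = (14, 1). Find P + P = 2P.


Doubling: s = (3 x1^2 + a) / (2 y1)
s = (3*14^2 + 9) / (2*1) mod 17 = 1
x3 = s^2 - 2 x1 mod 17 = 1^2 - 2*14 = 7
y3 = s (x1 - x3) - y1 mod 17 = 1 * (14 - 7) - 1 = 6

2P = (7, 6)


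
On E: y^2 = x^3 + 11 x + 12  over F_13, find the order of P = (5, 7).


Compute successive multiples of P until we hit O:
  1P = (5, 7)
  2P = (2, 4)
  3P = (7, 4)
  4P = (0, 5)
  5P = (4, 9)
  6P = (8, 12)
  7P = (10, 2)
  8P = (12, 0)
  ... (continuing to 16P)
  16P = O

ord(P) = 16


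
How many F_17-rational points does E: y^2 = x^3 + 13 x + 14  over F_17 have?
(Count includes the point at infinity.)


For each x in F_17, count y with y^2 = x^3 + 13 x + 14 mod 17:
  x = 5: RHS = 0, y in [0]  -> 1 point(s)
  x = 6: RHS = 2, y in [6, 11]  -> 2 point(s)
  x = 8: RHS = 1, y in [1, 16]  -> 2 point(s)
  x = 11: RHS = 9, y in [3, 14]  -> 2 point(s)
  x = 13: RHS = 0, y in [0]  -> 1 point(s)
  x = 14: RHS = 16, y in [4, 13]  -> 2 point(s)
  x = 16: RHS = 0, y in [0]  -> 1 point(s)
Affine points: 11. Add the point at infinity: total = 12.

#E(F_17) = 12


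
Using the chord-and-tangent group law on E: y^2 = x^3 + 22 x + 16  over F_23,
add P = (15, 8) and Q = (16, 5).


P != Q, so use the chord formula.
s = (y2 - y1) / (x2 - x1) = (20) / (1) mod 23 = 20
x3 = s^2 - x1 - x2 mod 23 = 20^2 - 15 - 16 = 1
y3 = s (x1 - x3) - y1 mod 23 = 20 * (15 - 1) - 8 = 19

P + Q = (1, 19)


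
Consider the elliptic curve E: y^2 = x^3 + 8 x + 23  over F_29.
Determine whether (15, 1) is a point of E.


Check whether y^2 = x^3 + 8 x + 23 (mod 29) for (x, y) = (15, 1).
LHS: y^2 = 1^2 mod 29 = 1
RHS: x^3 + 8 x + 23 = 15^3 + 8*15 + 23 mod 29 = 9
LHS != RHS

No, not on the curve


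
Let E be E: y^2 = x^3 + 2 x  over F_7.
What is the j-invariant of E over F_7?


Delta = -16(4 a^3 + 27 b^2) mod 7 = 6
-1728 * (4 a)^3 = -1728 * (4*2)^3 mod 7 = 1
j = 1 * 6^(-1) mod 7 = 6

j = 6 (mod 7)


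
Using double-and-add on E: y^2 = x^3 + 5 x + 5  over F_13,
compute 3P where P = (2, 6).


k = 3 = 11_2 (binary, LSB first: 11)
Double-and-add from P = (2, 6):
  bit 0 = 1: acc = O + (2, 6) = (2, 6)
  bit 1 = 1: acc = (2, 6) + (12, 8) = (11, 0)

3P = (11, 0)


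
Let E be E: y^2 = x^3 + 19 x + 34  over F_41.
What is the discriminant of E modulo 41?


4 a^3 + 27 b^2 = 4*19^3 + 27*34^2 = 27436 + 31212 = 58648
Delta = -16 * (58648) = -938368
Delta mod 41 = 40

Delta = 40 (mod 41)


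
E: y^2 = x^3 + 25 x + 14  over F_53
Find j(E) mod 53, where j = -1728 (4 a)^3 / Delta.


Delta = -16(4 a^3 + 27 b^2) mod 53 = 26
-1728 * (4 a)^3 = -1728 * (4*25)^3 mod 53 = 22
j = 22 * 26^(-1) mod 53 = 9

j = 9 (mod 53)


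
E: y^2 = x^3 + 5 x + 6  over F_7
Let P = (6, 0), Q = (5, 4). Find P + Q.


P != Q, so use the chord formula.
s = (y2 - y1) / (x2 - x1) = (4) / (6) mod 7 = 3
x3 = s^2 - x1 - x2 mod 7 = 3^2 - 6 - 5 = 5
y3 = s (x1 - x3) - y1 mod 7 = 3 * (6 - 5) - 0 = 3

P + Q = (5, 3)


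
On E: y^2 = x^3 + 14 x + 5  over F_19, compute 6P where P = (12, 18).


k = 6 = 110_2 (binary, LSB first: 011)
Double-and-add from P = (12, 18):
  bit 0 = 0: acc unchanged = O
  bit 1 = 1: acc = O + (1, 18) = (1, 18)
  bit 2 = 1: acc = (1, 18) + (18, 3) = (4, 7)

6P = (4, 7)


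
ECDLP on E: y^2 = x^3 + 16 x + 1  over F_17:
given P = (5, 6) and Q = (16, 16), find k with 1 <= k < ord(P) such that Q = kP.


Enumerate multiples of P until we hit Q = (16, 16):
  1P = (5, 6)
  2P = (3, 12)
  3P = (1, 16)
  4P = (13, 14)
  5P = (0, 16)
  6P = (16, 16)
Match found at i = 6.

k = 6


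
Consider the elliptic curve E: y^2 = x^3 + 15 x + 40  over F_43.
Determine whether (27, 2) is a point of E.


Check whether y^2 = x^3 + 15 x + 40 (mod 43) for (x, y) = (27, 2).
LHS: y^2 = 2^2 mod 43 = 4
RHS: x^3 + 15 x + 40 = 27^3 + 15*27 + 40 mod 43 = 4
LHS = RHS

Yes, on the curve


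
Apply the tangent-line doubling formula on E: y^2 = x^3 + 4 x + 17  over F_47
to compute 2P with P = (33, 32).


Doubling: s = (3 x1^2 + a) / (2 y1)
s = (3*33^2 + 4) / (2*32) mod 47 = 21
x3 = s^2 - 2 x1 mod 47 = 21^2 - 2*33 = 46
y3 = s (x1 - x3) - y1 mod 47 = 21 * (33 - 46) - 32 = 24

2P = (46, 24)


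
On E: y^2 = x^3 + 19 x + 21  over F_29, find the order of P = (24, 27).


Compute successive multiples of P until we hit O:
  1P = (24, 27)
  2P = (4, 25)
  3P = (10, 15)
  4P = (20, 22)
  5P = (21, 13)
  6P = (9, 14)
  7P = (5, 3)
  8P = (22, 3)
  ... (continuing to 36P)
  36P = O

ord(P) = 36


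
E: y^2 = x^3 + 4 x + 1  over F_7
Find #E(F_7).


For each x in F_7, count y with y^2 = x^3 + 4 x + 1 mod 7:
  x = 0: RHS = 1, y in [1, 6]  -> 2 point(s)
  x = 4: RHS = 4, y in [2, 5]  -> 2 point(s)
Affine points: 4. Add the point at infinity: total = 5.

#E(F_7) = 5


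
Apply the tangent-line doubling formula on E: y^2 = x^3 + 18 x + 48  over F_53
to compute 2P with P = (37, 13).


Doubling: s = (3 x1^2 + a) / (2 y1)
s = (3*37^2 + 18) / (2*13) mod 53 = 18
x3 = s^2 - 2 x1 mod 53 = 18^2 - 2*37 = 38
y3 = s (x1 - x3) - y1 mod 53 = 18 * (37 - 38) - 13 = 22

2P = (38, 22)


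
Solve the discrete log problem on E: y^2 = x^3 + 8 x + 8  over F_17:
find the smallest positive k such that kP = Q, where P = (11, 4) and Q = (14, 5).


Enumerate multiples of P until we hit Q = (14, 5):
  1P = (11, 4)
  2P = (14, 12)
  3P = (1, 0)
  4P = (14, 5)
Match found at i = 4.

k = 4


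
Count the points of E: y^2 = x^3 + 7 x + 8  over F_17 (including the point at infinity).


For each x in F_17, count y with y^2 = x^3 + 7 x + 8 mod 17:
  x = 0: RHS = 8, y in [5, 12]  -> 2 point(s)
  x = 1: RHS = 16, y in [4, 13]  -> 2 point(s)
  x = 2: RHS = 13, y in [8, 9]  -> 2 point(s)
  x = 4: RHS = 15, y in [7, 10]  -> 2 point(s)
  x = 5: RHS = 15, y in [7, 10]  -> 2 point(s)
  x = 7: RHS = 9, y in [3, 14]  -> 2 point(s)
  x = 8: RHS = 15, y in [7, 10]  -> 2 point(s)
  x = 9: RHS = 1, y in [1, 16]  -> 2 point(s)
  x = 12: RHS = 1, y in [1, 16]  -> 2 point(s)
  x = 13: RHS = 1, y in [1, 16]  -> 2 point(s)
  x = 16: RHS = 0, y in [0]  -> 1 point(s)
Affine points: 21. Add the point at infinity: total = 22.

#E(F_17) = 22


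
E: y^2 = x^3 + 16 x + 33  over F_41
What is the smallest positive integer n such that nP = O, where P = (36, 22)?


Compute successive multiples of P until we hit O:
  1P = (36, 22)
  2P = (19, 29)
  3P = (31, 29)
  4P = (35, 34)
  5P = (32, 12)
  6P = (10, 2)
  7P = (15, 32)
  8P = (21, 6)
  ... (continuing to 47P)
  47P = O

ord(P) = 47


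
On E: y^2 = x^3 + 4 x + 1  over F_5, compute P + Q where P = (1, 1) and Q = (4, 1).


P != Q, so use the chord formula.
s = (y2 - y1) / (x2 - x1) = (0) / (3) mod 5 = 0
x3 = s^2 - x1 - x2 mod 5 = 0^2 - 1 - 4 = 0
y3 = s (x1 - x3) - y1 mod 5 = 0 * (1 - 0) - 1 = 4

P + Q = (0, 4)


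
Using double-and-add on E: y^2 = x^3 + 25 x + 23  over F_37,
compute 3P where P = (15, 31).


k = 3 = 11_2 (binary, LSB first: 11)
Double-and-add from P = (15, 31):
  bit 0 = 1: acc = O + (15, 31) = (15, 31)
  bit 1 = 1: acc = (15, 31) + (14, 34) = (17, 12)

3P = (17, 12)


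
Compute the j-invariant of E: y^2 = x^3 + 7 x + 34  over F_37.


Delta = -16(4 a^3 + 27 b^2) mod 37 = 23
-1728 * (4 a)^3 = -1728 * (4*7)^3 mod 37 = 10
j = 10 * 23^(-1) mod 37 = 31

j = 31 (mod 37)


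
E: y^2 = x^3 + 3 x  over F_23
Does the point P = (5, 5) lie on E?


Check whether y^2 = x^3 + 3 x + 0 (mod 23) for (x, y) = (5, 5).
LHS: y^2 = 5^2 mod 23 = 2
RHS: x^3 + 3 x + 0 = 5^3 + 3*5 + 0 mod 23 = 2
LHS = RHS

Yes, on the curve


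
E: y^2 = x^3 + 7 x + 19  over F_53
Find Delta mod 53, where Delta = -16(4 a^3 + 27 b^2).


4 a^3 + 27 b^2 = 4*7^3 + 27*19^2 = 1372 + 9747 = 11119
Delta = -16 * (11119) = -177904
Delta mod 53 = 17

Delta = 17 (mod 53)


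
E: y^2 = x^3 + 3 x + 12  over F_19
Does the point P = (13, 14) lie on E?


Check whether y^2 = x^3 + 3 x + 12 (mod 19) for (x, y) = (13, 14).
LHS: y^2 = 14^2 mod 19 = 6
RHS: x^3 + 3 x + 12 = 13^3 + 3*13 + 12 mod 19 = 6
LHS = RHS

Yes, on the curve


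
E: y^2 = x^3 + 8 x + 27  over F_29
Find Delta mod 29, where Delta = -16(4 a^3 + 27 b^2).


4 a^3 + 27 b^2 = 4*8^3 + 27*27^2 = 2048 + 19683 = 21731
Delta = -16 * (21731) = -347696
Delta mod 29 = 14

Delta = 14 (mod 29)


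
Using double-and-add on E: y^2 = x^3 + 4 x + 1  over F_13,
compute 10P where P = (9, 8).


k = 10 = 1010_2 (binary, LSB first: 0101)
Double-and-add from P = (9, 8):
  bit 0 = 0: acc unchanged = O
  bit 1 = 1: acc = O + (8, 5) = (8, 5)
  bit 2 = 0: acc unchanged = (8, 5)
  bit 3 = 1: acc = (8, 5) + (4, 4) = (10, 1)

10P = (10, 1)


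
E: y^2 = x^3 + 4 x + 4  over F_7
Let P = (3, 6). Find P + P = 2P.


Doubling: s = (3 x1^2 + a) / (2 y1)
s = (3*3^2 + 4) / (2*6) mod 7 = 2
x3 = s^2 - 2 x1 mod 7 = 2^2 - 2*3 = 5
y3 = s (x1 - x3) - y1 mod 7 = 2 * (3 - 5) - 6 = 4

2P = (5, 4)


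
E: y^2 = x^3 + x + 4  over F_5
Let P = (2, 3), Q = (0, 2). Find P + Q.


P != Q, so use the chord formula.
s = (y2 - y1) / (x2 - x1) = (4) / (3) mod 5 = 3
x3 = s^2 - x1 - x2 mod 5 = 3^2 - 2 - 0 = 2
y3 = s (x1 - x3) - y1 mod 5 = 3 * (2 - 2) - 3 = 2

P + Q = (2, 2)


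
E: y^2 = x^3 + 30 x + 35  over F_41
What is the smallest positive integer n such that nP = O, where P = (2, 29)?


Compute successive multiples of P until we hit O:
  1P = (2, 29)
  2P = (17, 28)
  3P = (20, 5)
  4P = (39, 34)
  5P = (40, 39)
  6P = (1, 36)
  7P = (5, 33)
  8P = (13, 11)
  ... (continuing to 24P)
  24P = O

ord(P) = 24


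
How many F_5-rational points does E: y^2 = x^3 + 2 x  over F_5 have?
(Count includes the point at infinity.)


For each x in F_5, count y with y^2 = x^3 + 2 x + 0 mod 5:
  x = 0: RHS = 0, y in [0]  -> 1 point(s)
Affine points: 1. Add the point at infinity: total = 2.

#E(F_5) = 2


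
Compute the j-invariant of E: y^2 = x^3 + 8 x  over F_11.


Delta = -16(4 a^3 + 27 b^2) mod 11 = 1
-1728 * (4 a)^3 = -1728 * (4*8)^3 mod 11 = 1
j = 1 * 1^(-1) mod 11 = 1

j = 1 (mod 11)


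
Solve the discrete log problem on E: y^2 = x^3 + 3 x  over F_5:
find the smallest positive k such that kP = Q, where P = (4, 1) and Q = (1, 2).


Enumerate multiples of P until we hit Q = (1, 2):
  1P = (4, 1)
  2P = (1, 3)
  3P = (1, 2)
Match found at i = 3.

k = 3


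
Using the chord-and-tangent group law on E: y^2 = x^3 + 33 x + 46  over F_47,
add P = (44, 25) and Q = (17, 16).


P != Q, so use the chord formula.
s = (y2 - y1) / (x2 - x1) = (38) / (20) mod 47 = 16
x3 = s^2 - x1 - x2 mod 47 = 16^2 - 44 - 17 = 7
y3 = s (x1 - x3) - y1 mod 47 = 16 * (44 - 7) - 25 = 3

P + Q = (7, 3)


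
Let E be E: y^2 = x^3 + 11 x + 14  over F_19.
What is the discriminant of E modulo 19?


4 a^3 + 27 b^2 = 4*11^3 + 27*14^2 = 5324 + 5292 = 10616
Delta = -16 * (10616) = -169856
Delta mod 19 = 4

Delta = 4 (mod 19)


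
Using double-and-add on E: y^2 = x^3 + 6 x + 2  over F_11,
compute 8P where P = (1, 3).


k = 8 = 1000_2 (binary, LSB first: 0001)
Double-and-add from P = (1, 3):
  bit 0 = 0: acc unchanged = O
  bit 1 = 0: acc unchanged = O
  bit 2 = 0: acc unchanged = O
  bit 3 = 1: acc = O + (6, 1) = (6, 1)

8P = (6, 1)


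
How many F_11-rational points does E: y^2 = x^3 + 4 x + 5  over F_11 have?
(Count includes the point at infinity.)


For each x in F_11, count y with y^2 = x^3 + 4 x + 5 mod 11:
  x = 0: RHS = 5, y in [4, 7]  -> 2 point(s)
  x = 3: RHS = 0, y in [0]  -> 1 point(s)
  x = 6: RHS = 3, y in [5, 6]  -> 2 point(s)
  x = 9: RHS = 0, y in [0]  -> 1 point(s)
  x = 10: RHS = 0, y in [0]  -> 1 point(s)
Affine points: 7. Add the point at infinity: total = 8.

#E(F_11) = 8


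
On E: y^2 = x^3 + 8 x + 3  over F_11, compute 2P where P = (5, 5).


Doubling: s = (3 x1^2 + a) / (2 y1)
s = (3*5^2 + 8) / (2*5) mod 11 = 5
x3 = s^2 - 2 x1 mod 11 = 5^2 - 2*5 = 4
y3 = s (x1 - x3) - y1 mod 11 = 5 * (5 - 4) - 5 = 0

2P = (4, 0)


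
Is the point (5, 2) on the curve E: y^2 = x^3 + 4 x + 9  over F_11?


Check whether y^2 = x^3 + 4 x + 9 (mod 11) for (x, y) = (5, 2).
LHS: y^2 = 2^2 mod 11 = 4
RHS: x^3 + 4 x + 9 = 5^3 + 4*5 + 9 mod 11 = 0
LHS != RHS

No, not on the curve


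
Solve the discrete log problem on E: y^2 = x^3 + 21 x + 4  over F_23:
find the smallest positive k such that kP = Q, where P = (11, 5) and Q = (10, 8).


Enumerate multiples of P until we hit Q = (10, 8):
  1P = (11, 5)
  2P = (10, 15)
  3P = (10, 8)
Match found at i = 3.

k = 3


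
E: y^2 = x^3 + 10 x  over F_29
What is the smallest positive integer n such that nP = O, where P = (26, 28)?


Compute successive multiples of P until we hit O:
  1P = (26, 28)
  2P = (22, 14)
  3P = (15, 25)
  4P = (13, 23)
  5P = (14, 19)
  6P = (24, 17)
  7P = (2, 17)
  8P = (7, 23)
  ... (continuing to 34P)
  34P = O

ord(P) = 34


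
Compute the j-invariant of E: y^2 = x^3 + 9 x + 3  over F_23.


Delta = -16(4 a^3 + 27 b^2) mod 23 = 10
-1728 * (4 a)^3 = -1728 * (4*9)^3 mod 23 = 10
j = 10 * 10^(-1) mod 23 = 1

j = 1 (mod 23)


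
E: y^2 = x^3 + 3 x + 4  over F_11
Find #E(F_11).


For each x in F_11, count y with y^2 = x^3 + 3 x + 4 mod 11:
  x = 0: RHS = 4, y in [2, 9]  -> 2 point(s)
  x = 4: RHS = 3, y in [5, 6]  -> 2 point(s)
  x = 5: RHS = 1, y in [1, 10]  -> 2 point(s)
  x = 7: RHS = 5, y in [4, 7]  -> 2 point(s)
  x = 8: RHS = 1, y in [1, 10]  -> 2 point(s)
  x = 9: RHS = 1, y in [1, 10]  -> 2 point(s)
  x = 10: RHS = 0, y in [0]  -> 1 point(s)
Affine points: 13. Add the point at infinity: total = 14.

#E(F_11) = 14


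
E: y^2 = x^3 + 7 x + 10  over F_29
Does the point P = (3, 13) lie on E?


Check whether y^2 = x^3 + 7 x + 10 (mod 29) for (x, y) = (3, 13).
LHS: y^2 = 13^2 mod 29 = 24
RHS: x^3 + 7 x + 10 = 3^3 + 7*3 + 10 mod 29 = 0
LHS != RHS

No, not on the curve


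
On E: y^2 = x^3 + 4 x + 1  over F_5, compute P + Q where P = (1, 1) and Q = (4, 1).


P != Q, so use the chord formula.
s = (y2 - y1) / (x2 - x1) = (0) / (3) mod 5 = 0
x3 = s^2 - x1 - x2 mod 5 = 0^2 - 1 - 4 = 0
y3 = s (x1 - x3) - y1 mod 5 = 0 * (1 - 0) - 1 = 4

P + Q = (0, 4)


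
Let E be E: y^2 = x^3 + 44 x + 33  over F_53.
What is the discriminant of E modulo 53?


4 a^3 + 27 b^2 = 4*44^3 + 27*33^2 = 340736 + 29403 = 370139
Delta = -16 * (370139) = -5922224
Delta mod 53 = 49

Delta = 49 (mod 53)


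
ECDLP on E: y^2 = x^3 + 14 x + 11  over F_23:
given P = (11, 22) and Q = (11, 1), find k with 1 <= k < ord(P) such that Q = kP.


Enumerate multiples of P until we hit Q = (11, 1):
  1P = (11, 22)
  2P = (4, 4)
  3P = (1, 7)
  4P = (19, 12)
  5P = (19, 11)
  6P = (1, 16)
  7P = (4, 19)
  8P = (11, 1)
Match found at i = 8.

k = 8


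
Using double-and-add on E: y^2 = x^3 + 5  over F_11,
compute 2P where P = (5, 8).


k = 2 = 10_2 (binary, LSB first: 01)
Double-and-add from P = (5, 8):
  bit 0 = 0: acc unchanged = O
  bit 1 = 1: acc = O + (6, 10) = (6, 10)

2P = (6, 10)


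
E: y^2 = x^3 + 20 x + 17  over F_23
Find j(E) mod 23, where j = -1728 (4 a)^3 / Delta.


Delta = -16(4 a^3 + 27 b^2) mod 23 = 22
-1728 * (4 a)^3 = -1728 * (4*20)^3 mod 23 = 9
j = 9 * 22^(-1) mod 23 = 14

j = 14 (mod 23)


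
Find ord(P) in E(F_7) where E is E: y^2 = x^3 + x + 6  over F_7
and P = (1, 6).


Compute successive multiples of P until we hit O:
  1P = (1, 6)
  2P = (2, 3)
  3P = (6, 2)
  4P = (4, 2)
  5P = (3, 6)
  6P = (3, 1)
  7P = (4, 5)
  8P = (6, 5)
  ... (continuing to 11P)
  11P = O

ord(P) = 11


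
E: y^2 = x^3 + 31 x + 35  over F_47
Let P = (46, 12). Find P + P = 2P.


Doubling: s = (3 x1^2 + a) / (2 y1)
s = (3*46^2 + 31) / (2*12) mod 47 = 21
x3 = s^2 - 2 x1 mod 47 = 21^2 - 2*46 = 20
y3 = s (x1 - x3) - y1 mod 47 = 21 * (46 - 20) - 12 = 17

2P = (20, 17)


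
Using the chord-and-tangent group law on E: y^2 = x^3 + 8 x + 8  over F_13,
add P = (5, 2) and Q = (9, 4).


P != Q, so use the chord formula.
s = (y2 - y1) / (x2 - x1) = (2) / (4) mod 13 = 7
x3 = s^2 - x1 - x2 mod 13 = 7^2 - 5 - 9 = 9
y3 = s (x1 - x3) - y1 mod 13 = 7 * (5 - 9) - 2 = 9

P + Q = (9, 9)


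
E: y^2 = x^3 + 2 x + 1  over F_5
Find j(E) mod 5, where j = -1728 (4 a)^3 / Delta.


Delta = -16(4 a^3 + 27 b^2) mod 5 = 1
-1728 * (4 a)^3 = -1728 * (4*2)^3 mod 5 = 4
j = 4 * 1^(-1) mod 5 = 4

j = 4 (mod 5)


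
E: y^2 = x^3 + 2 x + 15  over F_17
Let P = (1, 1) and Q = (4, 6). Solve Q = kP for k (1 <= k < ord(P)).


Enumerate multiples of P until we hit Q = (4, 6):
  1P = (1, 1)
  2P = (0, 10)
  3P = (12, 13)
  4P = (8, 13)
  5P = (4, 6)
Match found at i = 5.

k = 5


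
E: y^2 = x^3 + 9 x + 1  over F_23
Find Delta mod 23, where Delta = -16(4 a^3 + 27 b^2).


4 a^3 + 27 b^2 = 4*9^3 + 27*1^2 = 2916 + 27 = 2943
Delta = -16 * (2943) = -47088
Delta mod 23 = 16

Delta = 16 (mod 23)


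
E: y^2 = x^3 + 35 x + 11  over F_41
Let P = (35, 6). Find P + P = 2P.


Doubling: s = (3 x1^2 + a) / (2 y1)
s = (3*35^2 + 35) / (2*6) mod 41 = 29
x3 = s^2 - 2 x1 mod 41 = 29^2 - 2*35 = 33
y3 = s (x1 - x3) - y1 mod 41 = 29 * (35 - 33) - 6 = 11

2P = (33, 11)


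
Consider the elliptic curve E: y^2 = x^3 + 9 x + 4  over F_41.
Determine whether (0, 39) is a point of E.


Check whether y^2 = x^3 + 9 x + 4 (mod 41) for (x, y) = (0, 39).
LHS: y^2 = 39^2 mod 41 = 4
RHS: x^3 + 9 x + 4 = 0^3 + 9*0 + 4 mod 41 = 4
LHS = RHS

Yes, on the curve


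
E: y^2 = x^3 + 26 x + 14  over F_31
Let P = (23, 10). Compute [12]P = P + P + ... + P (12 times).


k = 12 = 1100_2 (binary, LSB first: 0011)
Double-and-add from P = (23, 10):
  bit 0 = 0: acc unchanged = O
  bit 1 = 0: acc unchanged = O
  bit 2 = 1: acc = O + (30, 7) = (30, 7)
  bit 3 = 1: acc = (30, 7) + (21, 5) = (21, 26)

12P = (21, 26)


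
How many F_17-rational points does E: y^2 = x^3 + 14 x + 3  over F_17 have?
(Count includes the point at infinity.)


For each x in F_17, count y with y^2 = x^3 + 14 x + 3 mod 17:
  x = 1: RHS = 1, y in [1, 16]  -> 2 point(s)
  x = 3: RHS = 4, y in [2, 15]  -> 2 point(s)
  x = 4: RHS = 4, y in [2, 15]  -> 2 point(s)
  x = 7: RHS = 2, y in [6, 11]  -> 2 point(s)
  x = 8: RHS = 15, y in [7, 10]  -> 2 point(s)
  x = 9: RHS = 8, y in [5, 12]  -> 2 point(s)
  x = 10: RHS = 4, y in [2, 15]  -> 2 point(s)
  x = 11: RHS = 9, y in [3, 14]  -> 2 point(s)
  x = 13: RHS = 2, y in [6, 11]  -> 2 point(s)
  x = 14: RHS = 2, y in [6, 11]  -> 2 point(s)
  x = 15: RHS = 1, y in [1, 16]  -> 2 point(s)
Affine points: 22. Add the point at infinity: total = 23.

#E(F_17) = 23


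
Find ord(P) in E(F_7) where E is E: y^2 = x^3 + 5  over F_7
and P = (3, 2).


Compute successive multiples of P until we hit O:
  1P = (3, 2)
  2P = (5, 2)
  3P = (6, 5)
  4P = (6, 2)
  5P = (5, 5)
  6P = (3, 5)
  7P = O

ord(P) = 7


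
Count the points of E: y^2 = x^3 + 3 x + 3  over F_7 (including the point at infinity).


For each x in F_7, count y with y^2 = x^3 + 3 x + 3 mod 7:
  x = 1: RHS = 0, y in [0]  -> 1 point(s)
  x = 3: RHS = 4, y in [2, 5]  -> 2 point(s)
  x = 4: RHS = 2, y in [3, 4]  -> 2 point(s)
Affine points: 5. Add the point at infinity: total = 6.

#E(F_7) = 6


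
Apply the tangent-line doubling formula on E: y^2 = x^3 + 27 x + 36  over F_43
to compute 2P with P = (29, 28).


Doubling: s = (3 x1^2 + a) / (2 y1)
s = (3*29^2 + 27) / (2*28) mod 43 = 1
x3 = s^2 - 2 x1 mod 43 = 1^2 - 2*29 = 29
y3 = s (x1 - x3) - y1 mod 43 = 1 * (29 - 29) - 28 = 15

2P = (29, 15)


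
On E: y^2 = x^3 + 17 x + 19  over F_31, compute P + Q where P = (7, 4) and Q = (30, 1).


P != Q, so use the chord formula.
s = (y2 - y1) / (x2 - x1) = (28) / (23) mod 31 = 12
x3 = s^2 - x1 - x2 mod 31 = 12^2 - 7 - 30 = 14
y3 = s (x1 - x3) - y1 mod 31 = 12 * (7 - 14) - 4 = 5

P + Q = (14, 5)


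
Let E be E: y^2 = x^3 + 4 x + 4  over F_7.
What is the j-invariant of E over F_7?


Delta = -16(4 a^3 + 27 b^2) mod 7 = 3
-1728 * (4 a)^3 = -1728 * (4*4)^3 mod 7 = 1
j = 1 * 3^(-1) mod 7 = 5

j = 5 (mod 7)


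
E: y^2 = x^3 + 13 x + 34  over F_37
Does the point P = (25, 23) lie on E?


Check whether y^2 = x^3 + 13 x + 34 (mod 37) for (x, y) = (25, 23).
LHS: y^2 = 23^2 mod 37 = 11
RHS: x^3 + 13 x + 34 = 25^3 + 13*25 + 34 mod 37 = 0
LHS != RHS

No, not on the curve


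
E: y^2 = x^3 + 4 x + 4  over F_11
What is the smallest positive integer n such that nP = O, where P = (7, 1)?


Compute successive multiples of P until we hit O:
  1P = (7, 1)
  2P = (2, 8)
  3P = (0, 9)
  4P = (8, 8)
  5P = (1, 8)
  6P = (1, 3)
  7P = (8, 3)
  8P = (0, 2)
  ... (continuing to 11P)
  11P = O

ord(P) = 11


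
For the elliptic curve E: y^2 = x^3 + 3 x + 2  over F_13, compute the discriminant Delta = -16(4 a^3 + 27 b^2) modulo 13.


4 a^3 + 27 b^2 = 4*3^3 + 27*2^2 = 108 + 108 = 216
Delta = -16 * (216) = -3456
Delta mod 13 = 2

Delta = 2 (mod 13)


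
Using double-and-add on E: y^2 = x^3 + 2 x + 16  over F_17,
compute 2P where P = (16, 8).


k = 2 = 10_2 (binary, LSB first: 01)
Double-and-add from P = (16, 8):
  bit 0 = 0: acc unchanged = O
  bit 1 = 1: acc = O + (10, 13) = (10, 13)

2P = (10, 13)


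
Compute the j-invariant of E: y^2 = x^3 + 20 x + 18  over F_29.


Delta = -16(4 a^3 + 27 b^2) mod 29 = 10
-1728 * (4 a)^3 = -1728 * (4*20)^3 mod 29 = 2
j = 2 * 10^(-1) mod 29 = 6

j = 6 (mod 29)


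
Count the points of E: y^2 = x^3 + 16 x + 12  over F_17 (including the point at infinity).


For each x in F_17, count y with y^2 = x^3 + 16 x + 12 mod 17:
  x = 2: RHS = 1, y in [1, 16]  -> 2 point(s)
  x = 3: RHS = 2, y in [6, 11]  -> 2 point(s)
  x = 4: RHS = 4, y in [2, 15]  -> 2 point(s)
  x = 5: RHS = 13, y in [8, 9]  -> 2 point(s)
  x = 6: RHS = 1, y in [1, 16]  -> 2 point(s)
  x = 7: RHS = 8, y in [5, 12]  -> 2 point(s)
  x = 9: RHS = 1, y in [1, 16]  -> 2 point(s)
  x = 10: RHS = 16, y in [4, 13]  -> 2 point(s)
Affine points: 16. Add the point at infinity: total = 17.

#E(F_17) = 17


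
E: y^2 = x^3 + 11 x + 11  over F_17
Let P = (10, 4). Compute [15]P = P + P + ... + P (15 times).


k = 15 = 1111_2 (binary, LSB first: 1111)
Double-and-add from P = (10, 4):
  bit 0 = 1: acc = O + (10, 4) = (10, 4)
  bit 1 = 1: acc = (10, 4) + (12, 16) = (14, 6)
  bit 2 = 1: acc = (14, 6) + (6, 15) = (15, 10)
  bit 3 = 1: acc = (15, 10) + (5, 2) = (16, 13)

15P = (16, 13)


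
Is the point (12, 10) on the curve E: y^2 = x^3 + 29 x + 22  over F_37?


Check whether y^2 = x^3 + 29 x + 22 (mod 37) for (x, y) = (12, 10).
LHS: y^2 = 10^2 mod 37 = 26
RHS: x^3 + 29 x + 22 = 12^3 + 29*12 + 22 mod 37 = 26
LHS = RHS

Yes, on the curve


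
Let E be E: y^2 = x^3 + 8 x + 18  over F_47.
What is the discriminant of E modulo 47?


4 a^3 + 27 b^2 = 4*8^3 + 27*18^2 = 2048 + 8748 = 10796
Delta = -16 * (10796) = -172736
Delta mod 47 = 36

Delta = 36 (mod 47)


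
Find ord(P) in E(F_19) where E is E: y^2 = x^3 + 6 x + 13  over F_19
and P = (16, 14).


Compute successive multiples of P until we hit O:
  1P = (16, 14)
  2P = (11, 17)
  3P = (3, 1)
  4P = (1, 1)
  5P = (9, 6)
  6P = (5, 4)
  7P = (15, 18)
  8P = (4, 14)
  ... (continuing to 21P)
  21P = O

ord(P) = 21


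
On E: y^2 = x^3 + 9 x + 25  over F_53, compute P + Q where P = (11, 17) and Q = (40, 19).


P != Q, so use the chord formula.
s = (y2 - y1) / (x2 - x1) = (2) / (29) mod 53 = 22
x3 = s^2 - x1 - x2 mod 53 = 22^2 - 11 - 40 = 9
y3 = s (x1 - x3) - y1 mod 53 = 22 * (11 - 9) - 17 = 27

P + Q = (9, 27)


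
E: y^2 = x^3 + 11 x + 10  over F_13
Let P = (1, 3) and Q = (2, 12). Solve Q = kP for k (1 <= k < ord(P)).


Enumerate multiples of P until we hit Q = (2, 12):
  1P = (1, 3)
  2P = (2, 12)
Match found at i = 2.

k = 2


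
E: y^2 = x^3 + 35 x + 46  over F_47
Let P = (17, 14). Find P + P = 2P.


Doubling: s = (3 x1^2 + a) / (2 y1)
s = (3*17^2 + 35) / (2*14) mod 47 = 2
x3 = s^2 - 2 x1 mod 47 = 2^2 - 2*17 = 17
y3 = s (x1 - x3) - y1 mod 47 = 2 * (17 - 17) - 14 = 33

2P = (17, 33)


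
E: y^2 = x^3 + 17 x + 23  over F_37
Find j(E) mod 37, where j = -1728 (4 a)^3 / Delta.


Delta = -16(4 a^3 + 27 b^2) mod 37 = 15
-1728 * (4 a)^3 = -1728 * (4*17)^3 mod 37 = 29
j = 29 * 15^(-1) mod 37 = 34

j = 34 (mod 37)


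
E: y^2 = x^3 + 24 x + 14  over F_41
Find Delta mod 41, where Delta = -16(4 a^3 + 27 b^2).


4 a^3 + 27 b^2 = 4*24^3 + 27*14^2 = 55296 + 5292 = 60588
Delta = -16 * (60588) = -969408
Delta mod 41 = 37

Delta = 37 (mod 41)


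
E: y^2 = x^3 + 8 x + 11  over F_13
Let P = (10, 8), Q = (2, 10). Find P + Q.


P != Q, so use the chord formula.
s = (y2 - y1) / (x2 - x1) = (2) / (5) mod 13 = 3
x3 = s^2 - x1 - x2 mod 13 = 3^2 - 10 - 2 = 10
y3 = s (x1 - x3) - y1 mod 13 = 3 * (10 - 10) - 8 = 5

P + Q = (10, 5)


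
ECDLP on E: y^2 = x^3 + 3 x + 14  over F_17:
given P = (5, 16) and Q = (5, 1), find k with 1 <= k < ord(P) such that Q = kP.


Enumerate multiples of P until we hit Q = (5, 1):
  1P = (5, 16)
  2P = (15, 0)
  3P = (5, 1)
Match found at i = 3.

k = 3


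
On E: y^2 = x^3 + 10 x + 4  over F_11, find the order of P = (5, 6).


Compute successive multiples of P until we hit O:
  1P = (5, 6)
  2P = (10, 9)
  3P = (10, 2)
  4P = (5, 5)
  5P = O

ord(P) = 5


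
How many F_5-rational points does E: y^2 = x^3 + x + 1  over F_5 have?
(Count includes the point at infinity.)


For each x in F_5, count y with y^2 = x^3 + 1 x + 1 mod 5:
  x = 0: RHS = 1, y in [1, 4]  -> 2 point(s)
  x = 2: RHS = 1, y in [1, 4]  -> 2 point(s)
  x = 3: RHS = 1, y in [1, 4]  -> 2 point(s)
  x = 4: RHS = 4, y in [2, 3]  -> 2 point(s)
Affine points: 8. Add the point at infinity: total = 9.

#E(F_5) = 9


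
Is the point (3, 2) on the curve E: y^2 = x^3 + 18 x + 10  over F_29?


Check whether y^2 = x^3 + 18 x + 10 (mod 29) for (x, y) = (3, 2).
LHS: y^2 = 2^2 mod 29 = 4
RHS: x^3 + 18 x + 10 = 3^3 + 18*3 + 10 mod 29 = 4
LHS = RHS

Yes, on the curve


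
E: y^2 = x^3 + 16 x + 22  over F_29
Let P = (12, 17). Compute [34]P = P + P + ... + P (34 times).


k = 34 = 100010_2 (binary, LSB first: 010001)
Double-and-add from P = (12, 17):
  bit 0 = 0: acc unchanged = O
  bit 1 = 1: acc = O + (28, 11) = (28, 11)
  bit 2 = 0: acc unchanged = (28, 11)
  bit 3 = 0: acc unchanged = (28, 11)
  bit 4 = 0: acc unchanged = (28, 11)
  bit 5 = 1: acc = (28, 11) + (24, 7) = (7, 10)

34P = (7, 10)


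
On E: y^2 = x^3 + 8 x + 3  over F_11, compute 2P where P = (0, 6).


Doubling: s = (3 x1^2 + a) / (2 y1)
s = (3*0^2 + 8) / (2*6) mod 11 = 8
x3 = s^2 - 2 x1 mod 11 = 8^2 - 2*0 = 9
y3 = s (x1 - x3) - y1 mod 11 = 8 * (0 - 9) - 6 = 10

2P = (9, 10)


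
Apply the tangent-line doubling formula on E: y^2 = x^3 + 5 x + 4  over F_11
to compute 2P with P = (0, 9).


Doubling: s = (3 x1^2 + a) / (2 y1)
s = (3*0^2 + 5) / (2*9) mod 11 = 7
x3 = s^2 - 2 x1 mod 11 = 7^2 - 2*0 = 5
y3 = s (x1 - x3) - y1 mod 11 = 7 * (0 - 5) - 9 = 0

2P = (5, 0)


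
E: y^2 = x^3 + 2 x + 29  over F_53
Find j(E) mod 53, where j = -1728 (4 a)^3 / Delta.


Delta = -16(4 a^3 + 27 b^2) mod 53 = 21
-1728 * (4 a)^3 = -1728 * (4*2)^3 mod 53 = 46
j = 46 * 21^(-1) mod 53 = 35

j = 35 (mod 53)


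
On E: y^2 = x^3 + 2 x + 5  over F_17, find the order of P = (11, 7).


Compute successive multiples of P until we hit O:
  1P = (11, 7)
  2P = (4, 14)
  3P = (3, 2)
  4P = (1, 12)
  5P = (1, 5)
  6P = (3, 15)
  7P = (4, 3)
  8P = (11, 10)
  ... (continuing to 9P)
  9P = O

ord(P) = 9


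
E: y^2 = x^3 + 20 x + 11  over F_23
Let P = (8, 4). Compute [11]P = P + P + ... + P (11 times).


k = 11 = 1011_2 (binary, LSB first: 1101)
Double-and-add from P = (8, 4):
  bit 0 = 1: acc = O + (8, 4) = (8, 4)
  bit 1 = 1: acc = (8, 4) + (2, 17) = (3, 12)
  bit 2 = 0: acc unchanged = (3, 12)
  bit 3 = 1: acc = (3, 12) + (12, 22) = (1, 3)

11P = (1, 3)


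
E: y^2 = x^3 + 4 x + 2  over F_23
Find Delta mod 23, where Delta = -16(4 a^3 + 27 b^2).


4 a^3 + 27 b^2 = 4*4^3 + 27*2^2 = 256 + 108 = 364
Delta = -16 * (364) = -5824
Delta mod 23 = 18

Delta = 18 (mod 23)


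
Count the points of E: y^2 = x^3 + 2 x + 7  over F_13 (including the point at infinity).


For each x in F_13, count y with y^2 = x^3 + 2 x + 7 mod 13:
  x = 1: RHS = 10, y in [6, 7]  -> 2 point(s)
  x = 3: RHS = 1, y in [1, 12]  -> 2 point(s)
  x = 4: RHS = 1, y in [1, 12]  -> 2 point(s)
  x = 5: RHS = 12, y in [5, 8]  -> 2 point(s)
  x = 6: RHS = 1, y in [1, 12]  -> 2 point(s)
  x = 7: RHS = 0, y in [0]  -> 1 point(s)
  x = 9: RHS = 0, y in [0]  -> 1 point(s)
  x = 10: RHS = 0, y in [0]  -> 1 point(s)
  x = 12: RHS = 4, y in [2, 11]  -> 2 point(s)
Affine points: 15. Add the point at infinity: total = 16.

#E(F_13) = 16


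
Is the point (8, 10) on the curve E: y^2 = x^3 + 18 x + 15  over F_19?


Check whether y^2 = x^3 + 18 x + 15 (mod 19) for (x, y) = (8, 10).
LHS: y^2 = 10^2 mod 19 = 5
RHS: x^3 + 18 x + 15 = 8^3 + 18*8 + 15 mod 19 = 6
LHS != RHS

No, not on the curve


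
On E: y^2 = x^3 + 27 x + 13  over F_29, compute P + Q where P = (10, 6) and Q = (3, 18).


P != Q, so use the chord formula.
s = (y2 - y1) / (x2 - x1) = (12) / (22) mod 29 = 19
x3 = s^2 - x1 - x2 mod 29 = 19^2 - 10 - 3 = 0
y3 = s (x1 - x3) - y1 mod 29 = 19 * (10 - 0) - 6 = 10

P + Q = (0, 10)


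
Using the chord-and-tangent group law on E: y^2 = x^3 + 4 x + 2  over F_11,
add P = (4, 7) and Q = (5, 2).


P != Q, so use the chord formula.
s = (y2 - y1) / (x2 - x1) = (6) / (1) mod 11 = 6
x3 = s^2 - x1 - x2 mod 11 = 6^2 - 4 - 5 = 5
y3 = s (x1 - x3) - y1 mod 11 = 6 * (4 - 5) - 7 = 9

P + Q = (5, 9)


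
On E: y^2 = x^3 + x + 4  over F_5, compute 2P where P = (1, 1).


Doubling: s = (3 x1^2 + a) / (2 y1)
s = (3*1^2 + 1) / (2*1) mod 5 = 2
x3 = s^2 - 2 x1 mod 5 = 2^2 - 2*1 = 2
y3 = s (x1 - x3) - y1 mod 5 = 2 * (1 - 2) - 1 = 2

2P = (2, 2)


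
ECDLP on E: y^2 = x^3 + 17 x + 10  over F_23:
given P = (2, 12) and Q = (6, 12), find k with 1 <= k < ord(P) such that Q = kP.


Enumerate multiples of P until we hit Q = (6, 12):
  1P = (2, 12)
  2P = (9, 15)
  3P = (15, 12)
  4P = (6, 11)
  5P = (5, 6)
  6P = (20, 1)
  7P = (4, 2)
  8P = (19, 4)
  9P = (14, 18)
  10P = (13, 17)
  11P = (16, 13)
  12P = (7, 9)
  13P = (7, 14)
  14P = (16, 10)
  15P = (13, 6)
  16P = (14, 5)
  17P = (19, 19)
  18P = (4, 21)
  19P = (20, 22)
  20P = (5, 17)
  21P = (6, 12)
Match found at i = 21.

k = 21


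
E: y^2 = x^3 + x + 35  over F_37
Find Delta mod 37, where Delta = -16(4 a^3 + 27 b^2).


4 a^3 + 27 b^2 = 4*1^3 + 27*35^2 = 4 + 33075 = 33079
Delta = -16 * (33079) = -529264
Delta mod 37 = 21

Delta = 21 (mod 37)


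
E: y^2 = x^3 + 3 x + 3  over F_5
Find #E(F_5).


For each x in F_5, count y with y^2 = x^3 + 3 x + 3 mod 5:
  x = 3: RHS = 4, y in [2, 3]  -> 2 point(s)
  x = 4: RHS = 4, y in [2, 3]  -> 2 point(s)
Affine points: 4. Add the point at infinity: total = 5.

#E(F_5) = 5


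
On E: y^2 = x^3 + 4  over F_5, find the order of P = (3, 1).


Compute successive multiples of P until we hit O:
  1P = (3, 1)
  2P = (0, 2)
  3P = (1, 0)
  4P = (0, 3)
  5P = (3, 4)
  6P = O

ord(P) = 6


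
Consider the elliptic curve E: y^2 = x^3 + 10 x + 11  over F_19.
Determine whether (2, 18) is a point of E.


Check whether y^2 = x^3 + 10 x + 11 (mod 19) for (x, y) = (2, 18).
LHS: y^2 = 18^2 mod 19 = 1
RHS: x^3 + 10 x + 11 = 2^3 + 10*2 + 11 mod 19 = 1
LHS = RHS

Yes, on the curve


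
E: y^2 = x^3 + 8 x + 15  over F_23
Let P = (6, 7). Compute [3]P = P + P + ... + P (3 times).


k = 3 = 11_2 (binary, LSB first: 11)
Double-and-add from P = (6, 7):
  bit 0 = 1: acc = O + (6, 7) = (6, 7)
  bit 1 = 1: acc = (6, 7) + (13, 4) = (7, 0)

3P = (7, 0)


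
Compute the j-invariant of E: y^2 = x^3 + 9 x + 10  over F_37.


Delta = -16(4 a^3 + 27 b^2) mod 37 = 17
-1728 * (4 a)^3 = -1728 * (4*9)^3 mod 37 = 26
j = 26 * 17^(-1) mod 37 = 32

j = 32 (mod 37)


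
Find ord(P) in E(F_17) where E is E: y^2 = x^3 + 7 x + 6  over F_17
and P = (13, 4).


Compute successive multiples of P until we hit O:
  1P = (13, 4)
  2P = (4, 9)
  3P = (15, 16)
  4P = (8, 9)
  5P = (14, 14)
  6P = (5, 8)
  7P = (12, 4)
  8P = (9, 13)
  ... (continuing to 21P)
  21P = O

ord(P) = 21


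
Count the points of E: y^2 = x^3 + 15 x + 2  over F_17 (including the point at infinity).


For each x in F_17, count y with y^2 = x^3 + 15 x + 2 mod 17:
  x = 0: RHS = 2, y in [6, 11]  -> 2 point(s)
  x = 1: RHS = 1, y in [1, 16]  -> 2 point(s)
  x = 5: RHS = 15, y in [7, 10]  -> 2 point(s)
  x = 6: RHS = 2, y in [6, 11]  -> 2 point(s)
  x = 7: RHS = 8, y in [5, 12]  -> 2 point(s)
  x = 9: RHS = 16, y in [4, 13]  -> 2 point(s)
  x = 10: RHS = 13, y in [8, 9]  -> 2 point(s)
  x = 11: RHS = 2, y in [6, 11]  -> 2 point(s)
  x = 14: RHS = 15, y in [7, 10]  -> 2 point(s)
  x = 15: RHS = 15, y in [7, 10]  -> 2 point(s)
Affine points: 20. Add the point at infinity: total = 21.

#E(F_17) = 21


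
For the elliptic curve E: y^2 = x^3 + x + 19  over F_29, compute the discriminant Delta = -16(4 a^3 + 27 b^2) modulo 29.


4 a^3 + 27 b^2 = 4*1^3 + 27*19^2 = 4 + 9747 = 9751
Delta = -16 * (9751) = -156016
Delta mod 29 = 4

Delta = 4 (mod 29)


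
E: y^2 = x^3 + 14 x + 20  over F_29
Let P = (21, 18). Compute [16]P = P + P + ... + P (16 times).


k = 16 = 10000_2 (binary, LSB first: 00001)
Double-and-add from P = (21, 18):
  bit 0 = 0: acc unchanged = O
  bit 1 = 0: acc unchanged = O
  bit 2 = 0: acc unchanged = O
  bit 3 = 0: acc unchanged = O
  bit 4 = 1: acc = O + (10, 0) = (10, 0)

16P = (10, 0)
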